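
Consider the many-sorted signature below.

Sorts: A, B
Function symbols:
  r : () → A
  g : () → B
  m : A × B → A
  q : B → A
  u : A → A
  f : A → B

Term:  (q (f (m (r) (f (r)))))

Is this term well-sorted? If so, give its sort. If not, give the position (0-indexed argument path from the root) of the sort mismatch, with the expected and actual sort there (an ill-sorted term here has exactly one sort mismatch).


well-sorted; sort = A

      (r) : A
        (r) : A
      (f (r)) : B
    (m (r) (f (r))) : A
  (f (m (r) (f (r)))) : B
(q (f (m (r) (f (r))))) : A


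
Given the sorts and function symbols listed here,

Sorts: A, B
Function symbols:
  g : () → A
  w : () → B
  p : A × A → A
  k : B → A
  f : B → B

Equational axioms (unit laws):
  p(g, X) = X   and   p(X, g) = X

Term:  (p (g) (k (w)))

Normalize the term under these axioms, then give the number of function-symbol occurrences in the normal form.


size = 2

1. (p (g) (k (w)))  →  (k (w))
normal form: (k (w))


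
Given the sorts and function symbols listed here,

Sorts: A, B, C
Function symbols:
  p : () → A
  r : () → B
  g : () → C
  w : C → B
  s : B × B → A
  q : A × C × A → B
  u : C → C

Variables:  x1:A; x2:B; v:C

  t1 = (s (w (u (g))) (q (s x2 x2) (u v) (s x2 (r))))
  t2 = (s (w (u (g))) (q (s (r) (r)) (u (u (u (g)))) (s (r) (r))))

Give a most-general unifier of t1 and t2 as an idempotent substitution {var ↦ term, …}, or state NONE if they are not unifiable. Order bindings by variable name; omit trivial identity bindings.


{v ↦ (u (u (g))), x2 ↦ (r)}


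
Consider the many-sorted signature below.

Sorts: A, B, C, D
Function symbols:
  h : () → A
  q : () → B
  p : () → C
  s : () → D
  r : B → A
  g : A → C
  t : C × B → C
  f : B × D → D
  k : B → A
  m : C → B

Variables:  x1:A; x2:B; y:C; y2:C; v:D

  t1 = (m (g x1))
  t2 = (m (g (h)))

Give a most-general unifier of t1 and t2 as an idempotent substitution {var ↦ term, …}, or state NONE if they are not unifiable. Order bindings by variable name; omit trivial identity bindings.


{x1 ↦ (h)}


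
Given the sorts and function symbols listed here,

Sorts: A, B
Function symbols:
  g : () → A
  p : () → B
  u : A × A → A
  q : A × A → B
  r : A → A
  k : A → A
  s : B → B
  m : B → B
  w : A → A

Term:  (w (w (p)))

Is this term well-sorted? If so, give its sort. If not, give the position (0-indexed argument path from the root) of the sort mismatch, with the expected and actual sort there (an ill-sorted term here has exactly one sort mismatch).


ill-sorted at position [0, 0]: expected A, got B

    (p) : B
  (w (p)) : ✗ arg 0 at [0, 0] has sort B, expected A


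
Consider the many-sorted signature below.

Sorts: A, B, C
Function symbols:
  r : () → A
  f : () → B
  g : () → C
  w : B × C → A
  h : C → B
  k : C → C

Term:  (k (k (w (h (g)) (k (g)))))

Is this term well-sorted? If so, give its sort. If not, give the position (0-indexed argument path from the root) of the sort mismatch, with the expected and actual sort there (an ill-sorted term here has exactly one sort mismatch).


        (g) : C
      (h (g)) : B
        (g) : C
      (k (g)) : C
    (w (h (g)) (k (g))) : A
  (k (w (h (g)) (k (g)))) : ✗ arg 0 at [0, 0] has sort A, expected C

ill-sorted at position [0, 0]: expected C, got A


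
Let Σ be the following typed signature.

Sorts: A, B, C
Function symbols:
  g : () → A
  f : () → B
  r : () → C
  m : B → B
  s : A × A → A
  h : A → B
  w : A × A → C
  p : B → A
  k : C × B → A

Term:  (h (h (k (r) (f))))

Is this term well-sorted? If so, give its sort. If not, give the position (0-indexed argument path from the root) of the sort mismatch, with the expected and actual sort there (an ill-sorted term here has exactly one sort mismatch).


ill-sorted at position [0]: expected A, got B

      (r) : C
      (f) : B
    (k (r) (f)) : A
  (h (k (r) (f))) : B
(h (h (k (r) (f)))) : ✗ arg 0 at [0] has sort B, expected A


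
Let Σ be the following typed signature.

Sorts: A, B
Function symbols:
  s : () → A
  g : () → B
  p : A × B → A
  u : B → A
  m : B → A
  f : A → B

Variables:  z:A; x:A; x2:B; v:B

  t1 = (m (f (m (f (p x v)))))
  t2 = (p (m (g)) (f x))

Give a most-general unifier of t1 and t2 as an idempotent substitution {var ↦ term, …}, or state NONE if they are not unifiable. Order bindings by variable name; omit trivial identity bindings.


NONE (not unifiable)

head clash or occurs-check failure — not unifiable


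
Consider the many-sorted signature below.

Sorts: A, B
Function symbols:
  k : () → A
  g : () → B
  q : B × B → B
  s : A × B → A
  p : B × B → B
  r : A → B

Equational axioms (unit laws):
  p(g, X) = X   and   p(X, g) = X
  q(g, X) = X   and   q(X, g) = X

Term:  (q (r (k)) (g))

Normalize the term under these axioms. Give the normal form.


normal form = (r (k))

1. (q (r (k)) (g))  →  (r (k))


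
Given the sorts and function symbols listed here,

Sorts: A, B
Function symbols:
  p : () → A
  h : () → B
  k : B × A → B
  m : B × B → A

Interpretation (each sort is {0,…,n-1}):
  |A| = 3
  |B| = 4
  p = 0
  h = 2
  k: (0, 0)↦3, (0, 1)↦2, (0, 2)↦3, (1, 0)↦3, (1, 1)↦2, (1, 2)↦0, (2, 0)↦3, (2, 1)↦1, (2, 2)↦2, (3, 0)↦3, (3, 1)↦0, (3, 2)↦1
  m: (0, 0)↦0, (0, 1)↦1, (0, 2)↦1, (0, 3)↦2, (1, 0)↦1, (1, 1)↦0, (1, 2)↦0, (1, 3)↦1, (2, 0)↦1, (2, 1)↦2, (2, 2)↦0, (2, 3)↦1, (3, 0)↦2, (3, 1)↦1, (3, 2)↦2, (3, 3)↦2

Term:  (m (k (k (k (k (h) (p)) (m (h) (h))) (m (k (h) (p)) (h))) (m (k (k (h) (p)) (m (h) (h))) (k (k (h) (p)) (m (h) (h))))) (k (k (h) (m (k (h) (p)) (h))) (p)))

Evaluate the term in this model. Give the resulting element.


value = 2

  h = 2
  p = 0
  (k (h) (p)) = k(2, 0) = 3
  h = 2
  h = 2
  (m (h) (h)) = m(2, 2) = 0
  (k (k (h) (p)) (m (h) (h))) = k(3, 0) = 3
  h = 2
  p = 0
  (k (h) (p)) = k(2, 0) = 3
  h = 2
  (m (k (h) (p)) (h)) = m(3, 2) = 2
  (k (k (k (h) (p)) (m (h) (h))) (m (k (h) (p)) (h))) = k(3, 2) = 1
  h = 2
  p = 0
  (k (h) (p)) = k(2, 0) = 3
  h = 2
  h = 2
  (m (h) (h)) = m(2, 2) = 0
  (k (k (h) (p)) (m (h) (h))) = k(3, 0) = 3
  h = 2
  p = 0
  (k (h) (p)) = k(2, 0) = 3
  h = 2
  h = 2
  (m (h) (h)) = m(2, 2) = 0
  (k (k (h) (p)) (m (h) (h))) = k(3, 0) = 3
  (m (k (k (h) (p)) (m (h) (h))) (k (k (h) (p)) (m (h) (h)))) = m(3, 3) = 2
  (k (k (k (k (h) (p)) (m (h) (h))) (m (k (h) (p)) (h))) (m (k (k (h) (p)) (m (h) (h))) (k (k (h) (p)) (m (h) (h))))) = k(1, 2) = 0
  h = 2
  h = 2
  p = 0
  (k (h) (p)) = k(2, 0) = 3
  h = 2
  (m (k (h) (p)) (h)) = m(3, 2) = 2
  (k (h) (m (k (h) (p)) (h))) = k(2, 2) = 2
  p = 0
  (k (k (h) (m (k (h) (p)) (h))) (p)) = k(2, 0) = 3
  (m (k (k (k (k (h) (p)) (m (h) (h))) (m (k (h) (p)) (h))) (m (k (k (h) (p)) (m (h) (h))) (k (k (h) (p)) (m (h) (h))))) (k (k (h) (m (k (h) (p)) (h))) (p))) = m(0, 3) = 2


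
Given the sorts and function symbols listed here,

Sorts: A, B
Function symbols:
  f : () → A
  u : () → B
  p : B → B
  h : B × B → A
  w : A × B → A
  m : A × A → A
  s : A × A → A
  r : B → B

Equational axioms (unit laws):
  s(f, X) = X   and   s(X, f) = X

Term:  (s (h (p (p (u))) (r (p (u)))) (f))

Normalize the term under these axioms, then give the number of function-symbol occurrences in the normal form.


size = 7

1. (s (h (p (p (u))) (r (p (u)))) (f))  →  (h (p (p (u))) (r (p (u))))
normal form: (h (p (p (u))) (r (p (u))))


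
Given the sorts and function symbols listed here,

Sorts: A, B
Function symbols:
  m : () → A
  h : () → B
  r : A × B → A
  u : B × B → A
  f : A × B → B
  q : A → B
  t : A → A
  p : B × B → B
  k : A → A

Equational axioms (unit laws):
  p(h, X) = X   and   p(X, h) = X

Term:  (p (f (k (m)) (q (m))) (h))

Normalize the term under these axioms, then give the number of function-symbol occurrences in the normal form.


1. (p (f (k (m)) (q (m))) (h))  →  (f (k (m)) (q (m)))
normal form: (f (k (m)) (q (m)))

size = 5


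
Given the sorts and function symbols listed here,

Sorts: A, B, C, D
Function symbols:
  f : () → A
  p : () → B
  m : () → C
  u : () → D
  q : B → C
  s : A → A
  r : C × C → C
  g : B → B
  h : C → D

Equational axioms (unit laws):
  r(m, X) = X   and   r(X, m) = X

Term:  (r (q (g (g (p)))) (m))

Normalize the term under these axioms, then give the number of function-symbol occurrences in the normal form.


size = 4

1. (r (q (g (g (p)))) (m))  →  (q (g (g (p))))
normal form: (q (g (g (p))))


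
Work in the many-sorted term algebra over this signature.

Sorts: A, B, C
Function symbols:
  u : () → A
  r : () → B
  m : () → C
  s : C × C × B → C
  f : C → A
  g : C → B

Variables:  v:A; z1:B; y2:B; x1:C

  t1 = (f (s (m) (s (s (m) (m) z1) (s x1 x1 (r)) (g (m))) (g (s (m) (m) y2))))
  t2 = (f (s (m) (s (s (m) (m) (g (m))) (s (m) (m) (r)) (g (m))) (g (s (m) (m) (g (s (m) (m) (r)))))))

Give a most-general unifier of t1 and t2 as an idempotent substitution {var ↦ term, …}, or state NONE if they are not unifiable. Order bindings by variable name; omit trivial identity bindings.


{x1 ↦ (m), y2 ↦ (g (s (m) (m) (r))), z1 ↦ (g (m))}


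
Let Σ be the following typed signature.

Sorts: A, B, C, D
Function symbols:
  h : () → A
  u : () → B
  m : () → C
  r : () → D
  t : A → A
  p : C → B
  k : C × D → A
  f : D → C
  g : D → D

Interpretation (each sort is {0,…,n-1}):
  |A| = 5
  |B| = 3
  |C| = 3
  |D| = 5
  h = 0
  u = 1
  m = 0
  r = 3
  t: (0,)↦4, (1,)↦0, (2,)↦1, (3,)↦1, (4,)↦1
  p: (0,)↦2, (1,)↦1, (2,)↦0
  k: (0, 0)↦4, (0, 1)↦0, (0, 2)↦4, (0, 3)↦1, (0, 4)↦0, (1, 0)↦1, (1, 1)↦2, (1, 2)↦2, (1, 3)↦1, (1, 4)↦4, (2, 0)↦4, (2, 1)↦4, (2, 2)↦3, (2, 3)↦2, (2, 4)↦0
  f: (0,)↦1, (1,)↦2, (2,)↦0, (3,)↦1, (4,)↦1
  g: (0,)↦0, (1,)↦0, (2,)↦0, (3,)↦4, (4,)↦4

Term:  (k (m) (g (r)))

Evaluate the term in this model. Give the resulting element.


  m = 0
  r = 3
  (g (r)) = g(3,) = 4
  (k (m) (g (r))) = k(0, 4) = 0

value = 0


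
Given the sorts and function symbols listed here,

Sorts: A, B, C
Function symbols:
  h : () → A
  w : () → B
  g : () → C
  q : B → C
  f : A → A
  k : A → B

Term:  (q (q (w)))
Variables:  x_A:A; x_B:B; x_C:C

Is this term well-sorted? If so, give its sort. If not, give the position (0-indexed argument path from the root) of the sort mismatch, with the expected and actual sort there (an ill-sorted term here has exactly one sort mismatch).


    (w) : B
  (q (w)) : C
(q (q (w))) : ✗ arg 0 at [0] has sort C, expected B

ill-sorted at position [0]: expected B, got C


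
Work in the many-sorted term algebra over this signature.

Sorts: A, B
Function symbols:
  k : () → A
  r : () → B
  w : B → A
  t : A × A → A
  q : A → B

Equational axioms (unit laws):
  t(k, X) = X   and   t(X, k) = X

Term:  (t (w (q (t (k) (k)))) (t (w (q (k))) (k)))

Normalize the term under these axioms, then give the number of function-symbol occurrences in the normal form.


size = 7

1. (t (w (q (t (k) (k)))) (t (w (q (k))) (k)))  →  (t (w (q (k))) (t (w (q (k))) (k)))
2. (t (w (q (k))) (t (w (q (k))) (k)))  →  (t (w (q (k))) (w (q (k))))
normal form: (t (w (q (k))) (w (q (k))))


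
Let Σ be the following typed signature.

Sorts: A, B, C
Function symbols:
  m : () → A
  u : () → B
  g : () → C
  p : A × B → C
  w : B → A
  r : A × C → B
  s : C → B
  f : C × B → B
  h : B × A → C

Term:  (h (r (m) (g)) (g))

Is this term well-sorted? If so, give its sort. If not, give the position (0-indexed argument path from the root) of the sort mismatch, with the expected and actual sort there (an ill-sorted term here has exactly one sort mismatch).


ill-sorted at position [1]: expected A, got C

    (m) : A
    (g) : C
  (r (m) (g)) : B
  (g) : C
(h (r (m) (g)) (g)) : ✗ arg 1 at [1] has sort C, expected A


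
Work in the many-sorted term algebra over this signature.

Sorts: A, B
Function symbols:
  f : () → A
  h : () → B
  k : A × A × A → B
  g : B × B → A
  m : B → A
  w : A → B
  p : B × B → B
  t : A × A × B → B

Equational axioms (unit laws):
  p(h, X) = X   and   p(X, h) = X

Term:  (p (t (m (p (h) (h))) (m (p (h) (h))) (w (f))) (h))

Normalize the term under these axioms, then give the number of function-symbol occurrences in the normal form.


1. (p (t (m (p (h) (h))) (m (p (h) (h))) (w (f))) (h))  →  (t (m (p (h) (h))) (m (p (h) (h))) (w (f)))
2. (t (m (p (h) (h))) (m (p (h) (h))) (w (f)))  →  (t (m (h)) (m (p (h) (h))) (w (f)))
3. (t (m (h)) (m (p (h) (h))) (w (f)))  →  (t (m (h)) (m (h)) (w (f)))
normal form: (t (m (h)) (m (h)) (w (f)))

size = 7


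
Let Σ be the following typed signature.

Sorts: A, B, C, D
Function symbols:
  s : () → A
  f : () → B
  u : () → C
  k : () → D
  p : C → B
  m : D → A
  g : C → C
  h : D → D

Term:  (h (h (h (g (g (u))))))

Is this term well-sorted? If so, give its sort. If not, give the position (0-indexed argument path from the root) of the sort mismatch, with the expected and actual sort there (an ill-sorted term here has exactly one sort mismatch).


ill-sorted at position [0, 0, 0]: expected D, got C

          (u) : C
        (g (u)) : C
      (g (g (u))) : C
    (h (g (g (u)))) : ✗ arg 0 at [0, 0, 0] has sort C, expected D


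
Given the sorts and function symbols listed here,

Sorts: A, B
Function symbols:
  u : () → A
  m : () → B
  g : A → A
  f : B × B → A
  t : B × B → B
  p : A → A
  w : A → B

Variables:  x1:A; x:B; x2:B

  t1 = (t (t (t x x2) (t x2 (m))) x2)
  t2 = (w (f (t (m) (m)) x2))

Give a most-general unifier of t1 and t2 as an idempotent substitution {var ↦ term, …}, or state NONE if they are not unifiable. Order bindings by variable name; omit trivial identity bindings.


NONE (not unifiable)

head clash or occurs-check failure — not unifiable


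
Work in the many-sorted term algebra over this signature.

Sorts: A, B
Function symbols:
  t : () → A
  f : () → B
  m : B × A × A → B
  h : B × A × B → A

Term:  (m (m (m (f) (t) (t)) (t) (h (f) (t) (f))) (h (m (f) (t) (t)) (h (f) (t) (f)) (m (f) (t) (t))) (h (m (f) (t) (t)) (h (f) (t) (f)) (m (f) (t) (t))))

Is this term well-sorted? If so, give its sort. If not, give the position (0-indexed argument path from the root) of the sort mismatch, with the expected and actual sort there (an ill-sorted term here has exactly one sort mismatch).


      (f) : B
      (t) : A
      (t) : A
    (m (f) (t) (t)) : B
    (t) : A
      (f) : B
      (t) : A
      (f) : B
    (h (f) (t) (f)) : A
  (m (m (f) (t) (t)) (t) (h (f) (t) (f))) : B
      (f) : B
      (t) : A
      (t) : A
    (m (f) (t) (t)) : B
      (f) : B
      (t) : A
      (f) : B
    (h (f) (t) (f)) : A
      (f) : B
      (t) : A
      (t) : A
    (m (f) (t) (t)) : B
  (h (m (f) (t) (t)) (h (f) (t) (f)) (m (f) (t) (t))) : A
      (f) : B
      (t) : A
      (t) : A
    (m (f) (t) (t)) : B
      (f) : B
      (t) : A
      (f) : B
    (h (f) (t) (f)) : A
      (f) : B
      (t) : A
      (t) : A
    (m (f) (t) (t)) : B
  (h (m (f) (t) (t)) (h (f) (t) (f)) (m (f) (t) (t))) : A
(m (m (m (f) (t) (t)) (t) (h (f) (t) (f))) (h (m (f) (t) (t)) (h (f) (t) (f)) (m (f) (t) (t))) (h (m (f) (t) (t)) (h (f) (t) (f)) (m (f) (t) (t)))) : B

well-sorted; sort = B


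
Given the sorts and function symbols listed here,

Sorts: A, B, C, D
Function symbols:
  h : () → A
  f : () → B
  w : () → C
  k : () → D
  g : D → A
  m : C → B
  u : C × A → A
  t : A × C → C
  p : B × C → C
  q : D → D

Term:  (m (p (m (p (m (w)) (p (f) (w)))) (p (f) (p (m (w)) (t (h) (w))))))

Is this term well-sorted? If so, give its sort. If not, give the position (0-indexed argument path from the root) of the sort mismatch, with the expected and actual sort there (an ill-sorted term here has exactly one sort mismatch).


well-sorted; sort = B

          (w) : C
        (m (w)) : B
          (f) : B
          (w) : C
        (p (f) (w)) : C
      (p (m (w)) (p (f) (w))) : C
    (m (p (m (w)) (p (f) (w)))) : B
      (f) : B
          (w) : C
        (m (w)) : B
          (h) : A
          (w) : C
        (t (h) (w)) : C
      (p (m (w)) (t (h) (w))) : C
    (p (f) (p (m (w)) (t (h) (w)))) : C
  (p (m (p (m (w)) (p (f) (w)))) (p (f) (p (m (w)) (t (h) (w))))) : C
(m (p (m (p (m (w)) (p (f) (w)))) (p (f) (p (m (w)) (t (h) (w)))))) : B


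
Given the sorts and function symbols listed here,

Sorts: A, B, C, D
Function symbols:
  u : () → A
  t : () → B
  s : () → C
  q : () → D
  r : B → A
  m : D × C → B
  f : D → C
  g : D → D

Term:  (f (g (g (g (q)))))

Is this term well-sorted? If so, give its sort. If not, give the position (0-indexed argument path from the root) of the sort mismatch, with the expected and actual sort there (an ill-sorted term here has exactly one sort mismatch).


well-sorted; sort = C

        (q) : D
      (g (q)) : D
    (g (g (q))) : D
  (g (g (g (q)))) : D
(f (g (g (g (q))))) : C


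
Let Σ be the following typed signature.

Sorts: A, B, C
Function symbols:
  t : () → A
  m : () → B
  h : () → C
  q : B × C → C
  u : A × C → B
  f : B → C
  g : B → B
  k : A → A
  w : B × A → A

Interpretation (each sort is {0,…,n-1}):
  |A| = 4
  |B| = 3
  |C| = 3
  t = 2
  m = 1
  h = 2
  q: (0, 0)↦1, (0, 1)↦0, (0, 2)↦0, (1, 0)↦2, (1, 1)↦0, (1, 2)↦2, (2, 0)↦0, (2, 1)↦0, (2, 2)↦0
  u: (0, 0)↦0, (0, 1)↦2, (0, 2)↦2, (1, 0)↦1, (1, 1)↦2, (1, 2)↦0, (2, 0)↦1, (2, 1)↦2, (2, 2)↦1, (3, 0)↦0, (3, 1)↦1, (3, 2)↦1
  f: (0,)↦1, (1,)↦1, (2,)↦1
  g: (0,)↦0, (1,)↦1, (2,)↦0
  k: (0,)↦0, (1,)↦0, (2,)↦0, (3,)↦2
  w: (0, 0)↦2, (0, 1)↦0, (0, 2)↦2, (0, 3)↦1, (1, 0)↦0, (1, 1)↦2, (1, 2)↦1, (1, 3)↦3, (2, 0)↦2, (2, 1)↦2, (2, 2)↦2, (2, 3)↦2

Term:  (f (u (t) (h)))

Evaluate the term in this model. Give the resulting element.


value = 1

  t = 2
  h = 2
  (u (t) (h)) = u(2, 2) = 1
  (f (u (t) (h))) = f(1,) = 1


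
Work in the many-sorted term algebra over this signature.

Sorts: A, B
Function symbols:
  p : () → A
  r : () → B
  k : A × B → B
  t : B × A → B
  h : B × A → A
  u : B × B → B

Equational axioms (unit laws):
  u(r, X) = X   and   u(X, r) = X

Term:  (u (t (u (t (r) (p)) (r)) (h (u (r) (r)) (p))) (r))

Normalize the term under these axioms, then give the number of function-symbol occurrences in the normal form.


1. (u (t (u (t (r) (p)) (r)) (h (u (r) (r)) (p))) (r))  →  (t (u (t (r) (p)) (r)) (h (u (r) (r)) (p)))
2. (t (u (t (r) (p)) (r)) (h (u (r) (r)) (p)))  →  (t (t (r) (p)) (h (u (r) (r)) (p)))
3. (t (t (r) (p)) (h (u (r) (r)) (p)))  →  (t (t (r) (p)) (h (r) (p)))
normal form: (t (t (r) (p)) (h (r) (p)))

size = 7


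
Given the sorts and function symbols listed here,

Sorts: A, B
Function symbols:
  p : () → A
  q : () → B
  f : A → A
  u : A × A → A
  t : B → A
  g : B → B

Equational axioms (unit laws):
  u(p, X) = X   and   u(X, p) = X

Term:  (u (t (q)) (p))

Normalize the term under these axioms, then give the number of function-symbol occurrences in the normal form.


1. (u (t (q)) (p))  →  (t (q))
normal form: (t (q))

size = 2


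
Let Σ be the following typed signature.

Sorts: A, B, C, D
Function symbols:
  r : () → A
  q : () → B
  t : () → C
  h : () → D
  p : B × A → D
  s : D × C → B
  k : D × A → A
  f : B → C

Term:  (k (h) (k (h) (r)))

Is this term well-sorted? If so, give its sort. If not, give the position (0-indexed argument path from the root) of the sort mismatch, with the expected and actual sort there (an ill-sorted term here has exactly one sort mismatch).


well-sorted; sort = A

  (h) : D
    (h) : D
    (r) : A
  (k (h) (r)) : A
(k (h) (k (h) (r))) : A


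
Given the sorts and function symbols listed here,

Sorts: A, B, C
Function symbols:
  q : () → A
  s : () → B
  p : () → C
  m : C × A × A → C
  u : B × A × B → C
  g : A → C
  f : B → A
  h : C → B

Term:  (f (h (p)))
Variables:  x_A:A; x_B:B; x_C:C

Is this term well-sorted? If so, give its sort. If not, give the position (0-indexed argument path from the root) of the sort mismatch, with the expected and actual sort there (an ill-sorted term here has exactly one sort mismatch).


well-sorted; sort = A

    (p) : C
  (h (p)) : B
(f (h (p))) : A


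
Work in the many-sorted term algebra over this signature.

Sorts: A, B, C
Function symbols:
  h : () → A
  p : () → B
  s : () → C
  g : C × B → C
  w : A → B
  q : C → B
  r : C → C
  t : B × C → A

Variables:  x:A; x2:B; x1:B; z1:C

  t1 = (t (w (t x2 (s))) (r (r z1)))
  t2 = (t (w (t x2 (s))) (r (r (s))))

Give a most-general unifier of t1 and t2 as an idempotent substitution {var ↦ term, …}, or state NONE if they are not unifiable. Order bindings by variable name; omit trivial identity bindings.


{z1 ↦ (s)}


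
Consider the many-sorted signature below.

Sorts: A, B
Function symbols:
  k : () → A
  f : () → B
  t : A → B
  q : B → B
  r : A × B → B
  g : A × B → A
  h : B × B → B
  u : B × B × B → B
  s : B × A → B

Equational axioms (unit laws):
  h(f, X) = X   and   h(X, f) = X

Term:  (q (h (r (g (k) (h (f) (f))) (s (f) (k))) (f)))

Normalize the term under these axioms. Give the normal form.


normal form = (q (r (g (k) (f)) (s (f) (k))))

1. (q (h (r (g (k) (h (f) (f))) (s (f) (k))) (f)))  →  (q (r (g (k) (h (f) (f))) (s (f) (k))))
2. (q (r (g (k) (h (f) (f))) (s (f) (k))))  →  (q (r (g (k) (f)) (s (f) (k))))


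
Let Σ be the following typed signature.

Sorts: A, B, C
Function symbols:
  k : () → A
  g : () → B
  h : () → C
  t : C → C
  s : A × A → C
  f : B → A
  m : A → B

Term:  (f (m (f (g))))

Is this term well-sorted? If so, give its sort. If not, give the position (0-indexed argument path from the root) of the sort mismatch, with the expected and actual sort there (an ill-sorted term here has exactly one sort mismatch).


      (g) : B
    (f (g)) : A
  (m (f (g))) : B
(f (m (f (g)))) : A

well-sorted; sort = A


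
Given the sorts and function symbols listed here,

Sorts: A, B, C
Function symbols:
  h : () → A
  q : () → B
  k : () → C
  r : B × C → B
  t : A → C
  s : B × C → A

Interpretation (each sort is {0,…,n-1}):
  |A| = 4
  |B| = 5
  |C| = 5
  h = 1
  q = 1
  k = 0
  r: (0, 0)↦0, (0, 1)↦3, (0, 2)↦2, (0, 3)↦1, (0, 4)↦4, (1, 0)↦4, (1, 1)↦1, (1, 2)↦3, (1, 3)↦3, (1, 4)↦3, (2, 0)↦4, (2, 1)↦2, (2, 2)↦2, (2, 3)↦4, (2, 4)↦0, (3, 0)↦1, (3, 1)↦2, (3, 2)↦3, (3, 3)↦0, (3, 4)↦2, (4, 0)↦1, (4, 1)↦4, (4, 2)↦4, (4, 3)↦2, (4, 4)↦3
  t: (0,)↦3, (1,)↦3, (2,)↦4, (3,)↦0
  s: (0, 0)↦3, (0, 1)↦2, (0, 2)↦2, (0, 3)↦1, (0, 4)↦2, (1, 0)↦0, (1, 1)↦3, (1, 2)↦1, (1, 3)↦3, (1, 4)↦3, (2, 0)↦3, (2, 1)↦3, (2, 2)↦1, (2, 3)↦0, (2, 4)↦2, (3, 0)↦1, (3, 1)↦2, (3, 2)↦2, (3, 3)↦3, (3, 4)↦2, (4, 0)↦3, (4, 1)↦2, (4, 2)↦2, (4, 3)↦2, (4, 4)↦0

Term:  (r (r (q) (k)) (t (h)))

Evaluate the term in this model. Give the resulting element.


  q = 1
  k = 0
  (r (q) (k)) = r(1, 0) = 4
  h = 1
  (t (h)) = t(1,) = 3
  (r (r (q) (k)) (t (h))) = r(4, 3) = 2

value = 2


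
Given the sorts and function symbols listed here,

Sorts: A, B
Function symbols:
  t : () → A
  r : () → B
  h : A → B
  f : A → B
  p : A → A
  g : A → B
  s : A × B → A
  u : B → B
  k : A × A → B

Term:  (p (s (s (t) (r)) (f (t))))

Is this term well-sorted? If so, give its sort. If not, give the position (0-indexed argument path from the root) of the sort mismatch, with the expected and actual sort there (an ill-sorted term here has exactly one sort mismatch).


      (t) : A
      (r) : B
    (s (t) (r)) : A
      (t) : A
    (f (t)) : B
  (s (s (t) (r)) (f (t))) : A
(p (s (s (t) (r)) (f (t)))) : A

well-sorted; sort = A


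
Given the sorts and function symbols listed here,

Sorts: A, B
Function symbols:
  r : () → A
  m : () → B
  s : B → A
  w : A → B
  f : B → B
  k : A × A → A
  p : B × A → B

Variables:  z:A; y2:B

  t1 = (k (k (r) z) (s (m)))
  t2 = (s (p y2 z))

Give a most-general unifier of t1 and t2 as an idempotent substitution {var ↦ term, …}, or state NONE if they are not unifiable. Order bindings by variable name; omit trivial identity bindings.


NONE (not unifiable)

head clash or occurs-check failure — not unifiable


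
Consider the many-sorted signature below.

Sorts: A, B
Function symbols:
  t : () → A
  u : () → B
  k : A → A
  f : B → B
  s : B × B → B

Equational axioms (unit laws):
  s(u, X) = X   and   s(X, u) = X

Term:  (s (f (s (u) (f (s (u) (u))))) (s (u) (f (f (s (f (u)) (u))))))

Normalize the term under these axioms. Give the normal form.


normal form = (s (f (f (u))) (f (f (f (u)))))

1. (s (f (s (u) (f (s (u) (u))))) (s (u) (f (f (s (f (u)) (u))))))  →  (s (f (f (s (u) (u)))) (s (u) (f (f (s (f (u)) (u))))))
2. (s (f (f (s (u) (u)))) (s (u) (f (f (s (f (u)) (u))))))  →  (s (f (f (u))) (s (u) (f (f (s (f (u)) (u))))))
3. (s (f (f (u))) (s (u) (f (f (s (f (u)) (u))))))  →  (s (f (f (u))) (f (f (s (f (u)) (u)))))
4. (s (f (f (u))) (f (f (s (f (u)) (u)))))  →  (s (f (f (u))) (f (f (f (u)))))


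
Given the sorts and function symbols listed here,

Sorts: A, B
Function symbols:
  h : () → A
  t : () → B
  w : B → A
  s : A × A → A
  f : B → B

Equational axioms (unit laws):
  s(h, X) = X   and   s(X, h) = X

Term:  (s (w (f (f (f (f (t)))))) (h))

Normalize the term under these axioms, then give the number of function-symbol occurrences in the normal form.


1. (s (w (f (f (f (f (t)))))) (h))  →  (w (f (f (f (f (t))))))
normal form: (w (f (f (f (f (t))))))

size = 6


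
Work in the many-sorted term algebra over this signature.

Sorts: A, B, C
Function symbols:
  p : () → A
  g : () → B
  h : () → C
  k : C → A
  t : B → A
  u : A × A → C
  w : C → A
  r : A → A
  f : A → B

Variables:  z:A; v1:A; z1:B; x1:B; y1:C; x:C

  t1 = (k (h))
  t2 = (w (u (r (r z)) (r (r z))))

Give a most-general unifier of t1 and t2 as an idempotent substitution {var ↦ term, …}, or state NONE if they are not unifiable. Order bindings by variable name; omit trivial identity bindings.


head clash or occurs-check failure — not unifiable

NONE (not unifiable)


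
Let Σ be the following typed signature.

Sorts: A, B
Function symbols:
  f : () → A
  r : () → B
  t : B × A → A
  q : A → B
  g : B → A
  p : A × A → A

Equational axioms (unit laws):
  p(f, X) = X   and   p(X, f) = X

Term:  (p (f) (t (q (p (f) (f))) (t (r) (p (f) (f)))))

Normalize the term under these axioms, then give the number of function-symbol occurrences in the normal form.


size = 6

1. (p (f) (t (q (p (f) (f))) (t (r) (p (f) (f)))))  →  (t (q (p (f) (f))) (t (r) (p (f) (f))))
2. (t (q (p (f) (f))) (t (r) (p (f) (f))))  →  (t (q (f)) (t (r) (p (f) (f))))
3. (t (q (f)) (t (r) (p (f) (f))))  →  (t (q (f)) (t (r) (f)))
normal form: (t (q (f)) (t (r) (f)))


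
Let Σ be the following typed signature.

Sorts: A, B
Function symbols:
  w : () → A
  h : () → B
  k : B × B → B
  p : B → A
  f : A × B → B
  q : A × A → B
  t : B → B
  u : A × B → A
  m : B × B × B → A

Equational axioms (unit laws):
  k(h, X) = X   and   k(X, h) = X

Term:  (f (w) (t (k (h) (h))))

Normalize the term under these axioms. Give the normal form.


1. (f (w) (t (k (h) (h))))  →  (f (w) (t (h)))

normal form = (f (w) (t (h)))


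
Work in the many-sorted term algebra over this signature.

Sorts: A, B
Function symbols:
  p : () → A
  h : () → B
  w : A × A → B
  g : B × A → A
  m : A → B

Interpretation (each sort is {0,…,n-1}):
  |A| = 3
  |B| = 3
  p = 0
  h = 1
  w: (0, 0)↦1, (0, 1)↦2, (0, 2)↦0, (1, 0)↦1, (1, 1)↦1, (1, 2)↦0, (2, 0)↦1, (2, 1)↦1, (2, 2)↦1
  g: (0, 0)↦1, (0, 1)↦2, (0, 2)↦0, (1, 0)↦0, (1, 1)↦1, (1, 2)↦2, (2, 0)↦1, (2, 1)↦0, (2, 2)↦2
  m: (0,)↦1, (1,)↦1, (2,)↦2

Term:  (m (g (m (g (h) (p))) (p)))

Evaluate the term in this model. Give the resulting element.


  h = 1
  p = 0
  (g (h) (p)) = g(1, 0) = 0
  (m (g (h) (p))) = m(0,) = 1
  p = 0
  (g (m (g (h) (p))) (p)) = g(1, 0) = 0
  (m (g (m (g (h) (p))) (p))) = m(0,) = 1

value = 1


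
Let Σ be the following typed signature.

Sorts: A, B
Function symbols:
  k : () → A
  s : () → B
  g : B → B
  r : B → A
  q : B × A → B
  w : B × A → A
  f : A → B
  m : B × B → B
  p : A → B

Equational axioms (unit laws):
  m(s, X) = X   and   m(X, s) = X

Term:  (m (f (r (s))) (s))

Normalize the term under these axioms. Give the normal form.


normal form = (f (r (s)))

1. (m (f (r (s))) (s))  →  (f (r (s)))


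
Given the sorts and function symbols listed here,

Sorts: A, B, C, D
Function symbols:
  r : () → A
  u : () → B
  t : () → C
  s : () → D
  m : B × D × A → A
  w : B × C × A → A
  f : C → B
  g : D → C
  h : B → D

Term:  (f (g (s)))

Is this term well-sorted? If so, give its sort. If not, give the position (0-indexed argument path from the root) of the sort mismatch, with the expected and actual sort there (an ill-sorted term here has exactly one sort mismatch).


well-sorted; sort = B

    (s) : D
  (g (s)) : C
(f (g (s))) : B


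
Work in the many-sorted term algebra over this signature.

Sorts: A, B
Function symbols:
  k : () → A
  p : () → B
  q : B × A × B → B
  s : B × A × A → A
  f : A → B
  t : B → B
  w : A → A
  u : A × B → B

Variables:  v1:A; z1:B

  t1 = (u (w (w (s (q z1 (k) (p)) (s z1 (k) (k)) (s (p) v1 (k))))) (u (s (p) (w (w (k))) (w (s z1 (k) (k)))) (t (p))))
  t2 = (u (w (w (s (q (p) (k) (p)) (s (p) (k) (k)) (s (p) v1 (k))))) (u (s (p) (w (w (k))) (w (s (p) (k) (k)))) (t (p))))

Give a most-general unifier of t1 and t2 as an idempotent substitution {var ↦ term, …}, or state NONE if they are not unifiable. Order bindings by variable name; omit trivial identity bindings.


{z1 ↦ (p)}


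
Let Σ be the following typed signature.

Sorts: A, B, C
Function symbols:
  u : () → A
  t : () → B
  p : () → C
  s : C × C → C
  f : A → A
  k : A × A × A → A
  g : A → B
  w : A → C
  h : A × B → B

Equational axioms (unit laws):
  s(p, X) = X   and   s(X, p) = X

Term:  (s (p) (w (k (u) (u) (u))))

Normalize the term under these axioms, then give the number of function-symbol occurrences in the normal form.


1. (s (p) (w (k (u) (u) (u))))  →  (w (k (u) (u) (u)))
normal form: (w (k (u) (u) (u)))

size = 5


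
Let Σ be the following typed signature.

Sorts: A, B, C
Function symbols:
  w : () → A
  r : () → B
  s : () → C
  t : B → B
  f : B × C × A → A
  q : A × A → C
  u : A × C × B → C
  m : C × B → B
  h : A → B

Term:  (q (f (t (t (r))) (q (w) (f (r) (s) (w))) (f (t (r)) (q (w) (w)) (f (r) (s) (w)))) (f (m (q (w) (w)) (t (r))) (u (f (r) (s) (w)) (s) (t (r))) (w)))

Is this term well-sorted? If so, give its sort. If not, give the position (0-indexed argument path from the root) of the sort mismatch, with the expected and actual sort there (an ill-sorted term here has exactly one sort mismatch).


well-sorted; sort = C

        (r) : B
      (t (r)) : B
    (t (t (r))) : B
      (w) : A
        (r) : B
        (s) : C
        (w) : A
      (f (r) (s) (w)) : A
    (q (w) (f (r) (s) (w))) : C
        (r) : B
      (t (r)) : B
        (w) : A
        (w) : A
      (q (w) (w)) : C
        (r) : B
        (s) : C
        (w) : A
      (f (r) (s) (w)) : A
    (f (t (r)) (q (w) (w)) (f (r) (s) (w))) : A
  (f (t (t (r))) (q (w) (f (r) (s) (w))) (f (t (r)) (q (w) (w)) (f (r) (s) (w)))) : A
        (w) : A
        (w) : A
      (q (w) (w)) : C
        (r) : B
      (t (r)) : B
    (m (q (w) (w)) (t (r))) : B
        (r) : B
        (s) : C
        (w) : A
      (f (r) (s) (w)) : A
      (s) : C
        (r) : B
      (t (r)) : B
    (u (f (r) (s) (w)) (s) (t (r))) : C
    (w) : A
  (f (m (q (w) (w)) (t (r))) (u (f (r) (s) (w)) (s) (t (r))) (w)) : A
(q (f (t (t (r))) (q (w) (f (r) (s) (w))) (f (t (r)) (q (w) (w)) (f (r) (s) (w)))) (f (m (q (w) (w)) (t (r))) (u (f (r) (s) (w)) (s) (t (r))) (w))) : C


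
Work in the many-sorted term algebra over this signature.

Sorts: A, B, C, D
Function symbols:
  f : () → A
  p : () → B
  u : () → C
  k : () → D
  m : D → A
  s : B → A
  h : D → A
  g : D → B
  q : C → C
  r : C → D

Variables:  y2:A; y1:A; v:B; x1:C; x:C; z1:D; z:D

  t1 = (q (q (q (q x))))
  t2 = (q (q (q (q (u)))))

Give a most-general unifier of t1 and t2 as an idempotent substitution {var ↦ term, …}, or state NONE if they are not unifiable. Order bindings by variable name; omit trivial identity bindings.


{x ↦ (u)}


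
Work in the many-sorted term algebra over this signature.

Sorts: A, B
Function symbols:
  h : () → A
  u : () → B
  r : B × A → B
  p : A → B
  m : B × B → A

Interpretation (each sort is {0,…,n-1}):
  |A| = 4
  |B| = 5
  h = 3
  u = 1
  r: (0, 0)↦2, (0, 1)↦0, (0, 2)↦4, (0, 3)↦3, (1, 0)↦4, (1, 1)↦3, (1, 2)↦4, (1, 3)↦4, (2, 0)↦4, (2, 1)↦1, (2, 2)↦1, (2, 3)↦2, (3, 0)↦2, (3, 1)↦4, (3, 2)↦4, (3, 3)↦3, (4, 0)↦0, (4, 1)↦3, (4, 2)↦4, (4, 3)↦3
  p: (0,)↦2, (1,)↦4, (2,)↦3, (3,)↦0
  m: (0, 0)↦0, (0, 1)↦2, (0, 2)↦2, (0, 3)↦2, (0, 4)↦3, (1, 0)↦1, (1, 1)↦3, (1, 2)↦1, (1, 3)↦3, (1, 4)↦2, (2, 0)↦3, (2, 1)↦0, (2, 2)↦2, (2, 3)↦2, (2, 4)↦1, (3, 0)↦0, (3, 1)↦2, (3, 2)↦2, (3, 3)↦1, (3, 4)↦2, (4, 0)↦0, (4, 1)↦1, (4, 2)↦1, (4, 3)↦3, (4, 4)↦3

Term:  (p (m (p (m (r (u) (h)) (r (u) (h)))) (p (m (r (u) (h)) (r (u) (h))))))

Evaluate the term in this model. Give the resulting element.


  u = 1
  h = 3
  (r (u) (h)) = r(1, 3) = 4
  u = 1
  h = 3
  (r (u) (h)) = r(1, 3) = 4
  (m (r (u) (h)) (r (u) (h))) = m(4, 4) = 3
  (p (m (r (u) (h)) (r (u) (h)))) = p(3,) = 0
  u = 1
  h = 3
  (r (u) (h)) = r(1, 3) = 4
  u = 1
  h = 3
  (r (u) (h)) = r(1, 3) = 4
  (m (r (u) (h)) (r (u) (h))) = m(4, 4) = 3
  (p (m (r (u) (h)) (r (u) (h)))) = p(3,) = 0
  (m (p (m (r (u) (h)) (r (u) (h)))) (p (m (r (u) (h)) (r (u) (h))))) = m(0, 0) = 0
  (p (m (p (m (r (u) (h)) (r (u) (h)))) (p (m (r (u) (h)) (r (u) (h)))))) = p(0,) = 2

value = 2


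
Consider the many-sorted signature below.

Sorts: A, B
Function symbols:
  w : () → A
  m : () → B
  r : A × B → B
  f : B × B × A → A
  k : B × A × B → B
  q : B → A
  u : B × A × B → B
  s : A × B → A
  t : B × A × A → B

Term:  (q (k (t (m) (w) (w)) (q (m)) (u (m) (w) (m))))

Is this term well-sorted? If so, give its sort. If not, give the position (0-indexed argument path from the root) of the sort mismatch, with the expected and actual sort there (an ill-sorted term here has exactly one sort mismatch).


      (m) : B
      (w) : A
      (w) : A
    (t (m) (w) (w)) : B
      (m) : B
    (q (m)) : A
      (m) : B
      (w) : A
      (m) : B
    (u (m) (w) (m)) : B
  (k (t (m) (w) (w)) (q (m)) (u (m) (w) (m))) : B
(q (k (t (m) (w) (w)) (q (m)) (u (m) (w) (m)))) : A

well-sorted; sort = A


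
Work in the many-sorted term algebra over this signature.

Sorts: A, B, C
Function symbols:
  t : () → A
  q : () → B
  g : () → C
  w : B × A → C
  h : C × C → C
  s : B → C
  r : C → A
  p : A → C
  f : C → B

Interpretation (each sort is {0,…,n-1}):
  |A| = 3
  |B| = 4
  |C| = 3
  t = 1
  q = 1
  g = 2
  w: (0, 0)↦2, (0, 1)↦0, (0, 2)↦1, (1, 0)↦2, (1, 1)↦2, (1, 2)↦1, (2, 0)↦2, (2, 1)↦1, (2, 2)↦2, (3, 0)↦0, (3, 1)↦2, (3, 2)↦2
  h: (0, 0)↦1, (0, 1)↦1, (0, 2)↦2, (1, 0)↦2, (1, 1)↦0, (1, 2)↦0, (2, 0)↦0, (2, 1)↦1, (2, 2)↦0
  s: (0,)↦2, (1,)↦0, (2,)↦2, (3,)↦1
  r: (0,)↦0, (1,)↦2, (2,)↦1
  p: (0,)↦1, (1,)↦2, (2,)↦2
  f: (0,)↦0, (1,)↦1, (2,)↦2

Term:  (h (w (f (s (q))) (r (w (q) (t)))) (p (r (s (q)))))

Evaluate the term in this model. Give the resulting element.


value = 1

  q = 1
  (s (q)) = s(1,) = 0
  (f (s (q))) = f(0,) = 0
  q = 1
  t = 1
  (w (q) (t)) = w(1, 1) = 2
  (r (w (q) (t))) = r(2,) = 1
  (w (f (s (q))) (r (w (q) (t)))) = w(0, 1) = 0
  q = 1
  (s (q)) = s(1,) = 0
  (r (s (q))) = r(0,) = 0
  (p (r (s (q)))) = p(0,) = 1
  (h (w (f (s (q))) (r (w (q) (t)))) (p (r (s (q))))) = h(0, 1) = 1


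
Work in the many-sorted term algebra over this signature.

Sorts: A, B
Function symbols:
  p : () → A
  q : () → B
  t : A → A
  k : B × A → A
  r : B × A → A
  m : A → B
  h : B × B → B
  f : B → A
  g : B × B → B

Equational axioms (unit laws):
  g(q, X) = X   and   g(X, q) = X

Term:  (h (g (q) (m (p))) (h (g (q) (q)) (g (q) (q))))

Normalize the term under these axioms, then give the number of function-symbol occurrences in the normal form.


size = 6

1. (h (g (q) (m (p))) (h (g (q) (q)) (g (q) (q))))  →  (h (m (p)) (h (g (q) (q)) (g (q) (q))))
2. (h (m (p)) (h (g (q) (q)) (g (q) (q))))  →  (h (m (p)) (h (q) (g (q) (q))))
3. (h (m (p)) (h (q) (g (q) (q))))  →  (h (m (p)) (h (q) (q)))
normal form: (h (m (p)) (h (q) (q)))


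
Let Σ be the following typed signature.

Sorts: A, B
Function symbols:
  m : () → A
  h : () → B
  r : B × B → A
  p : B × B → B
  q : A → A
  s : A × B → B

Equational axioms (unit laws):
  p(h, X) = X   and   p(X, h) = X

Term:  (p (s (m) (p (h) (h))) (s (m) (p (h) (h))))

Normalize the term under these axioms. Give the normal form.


normal form = (p (s (m) (h)) (s (m) (h)))

1. (p (s (m) (p (h) (h))) (s (m) (p (h) (h))))  →  (p (s (m) (h)) (s (m) (p (h) (h))))
2. (p (s (m) (h)) (s (m) (p (h) (h))))  →  (p (s (m) (h)) (s (m) (h)))


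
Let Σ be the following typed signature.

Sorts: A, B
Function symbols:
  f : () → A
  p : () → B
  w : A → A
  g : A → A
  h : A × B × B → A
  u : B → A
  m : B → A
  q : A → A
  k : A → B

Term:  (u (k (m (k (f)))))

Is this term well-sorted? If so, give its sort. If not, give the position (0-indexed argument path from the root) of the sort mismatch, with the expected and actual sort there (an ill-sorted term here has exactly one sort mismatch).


        (f) : A
      (k (f)) : B
    (m (k (f))) : A
  (k (m (k (f)))) : B
(u (k (m (k (f))))) : A

well-sorted; sort = A


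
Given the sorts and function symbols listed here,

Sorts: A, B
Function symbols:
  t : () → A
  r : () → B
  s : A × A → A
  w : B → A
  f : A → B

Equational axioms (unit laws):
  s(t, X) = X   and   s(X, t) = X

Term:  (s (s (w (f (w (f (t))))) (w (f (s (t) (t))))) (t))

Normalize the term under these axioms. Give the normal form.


normal form = (s (w (f (w (f (t))))) (w (f (t))))

1. (s (s (w (f (w (f (t))))) (w (f (s (t) (t))))) (t))  →  (s (w (f (w (f (t))))) (w (f (s (t) (t)))))
2. (s (w (f (w (f (t))))) (w (f (s (t) (t)))))  →  (s (w (f (w (f (t))))) (w (f (t))))


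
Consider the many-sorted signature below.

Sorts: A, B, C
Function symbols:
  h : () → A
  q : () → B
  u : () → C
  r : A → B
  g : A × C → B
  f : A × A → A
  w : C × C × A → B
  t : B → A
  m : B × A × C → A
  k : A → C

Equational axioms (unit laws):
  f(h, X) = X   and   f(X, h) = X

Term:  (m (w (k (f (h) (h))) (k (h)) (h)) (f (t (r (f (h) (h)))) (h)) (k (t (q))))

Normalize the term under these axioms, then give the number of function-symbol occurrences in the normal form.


1. (m (w (k (f (h) (h))) (k (h)) (h)) (f (t (r (f (h) (h)))) (h)) (k (t (q))))  →  (m (w (k (h)) (k (h)) (h)) (f (t (r (f (h) (h)))) (h)) (k (t (q))))
2. (m (w (k (h)) (k (h)) (h)) (f (t (r (f (h) (h)))) (h)) (k (t (q))))  →  (m (w (k (h)) (k (h)) (h)) (t (r (f (h) (h)))) (k (t (q))))
3. (m (w (k (h)) (k (h)) (h)) (t (r (f (h) (h)))) (k (t (q))))  →  (m (w (k (h)) (k (h)) (h)) (t (r (h))) (k (t (q))))
normal form: (m (w (k (h)) (k (h)) (h)) (t (r (h))) (k (t (q))))

size = 13


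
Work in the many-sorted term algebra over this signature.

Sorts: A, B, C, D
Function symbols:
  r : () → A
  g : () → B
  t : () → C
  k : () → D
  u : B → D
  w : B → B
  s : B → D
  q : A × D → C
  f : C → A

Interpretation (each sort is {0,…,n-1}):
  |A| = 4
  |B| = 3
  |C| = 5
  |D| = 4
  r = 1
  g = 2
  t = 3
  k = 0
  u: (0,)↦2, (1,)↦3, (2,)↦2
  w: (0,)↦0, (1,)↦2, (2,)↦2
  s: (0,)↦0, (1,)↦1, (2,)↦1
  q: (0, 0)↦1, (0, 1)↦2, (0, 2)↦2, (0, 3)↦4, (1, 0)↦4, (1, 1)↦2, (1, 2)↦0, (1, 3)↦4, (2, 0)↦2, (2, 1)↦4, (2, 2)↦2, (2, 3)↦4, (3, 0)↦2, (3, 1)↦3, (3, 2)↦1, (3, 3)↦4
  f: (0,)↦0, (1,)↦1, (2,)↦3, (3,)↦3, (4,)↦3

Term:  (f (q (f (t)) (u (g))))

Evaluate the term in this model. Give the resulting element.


value = 1

  t = 3
  (f (t)) = f(3,) = 3
  g = 2
  (u (g)) = u(2,) = 2
  (q (f (t)) (u (g))) = q(3, 2) = 1
  (f (q (f (t)) (u (g)))) = f(1,) = 1
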